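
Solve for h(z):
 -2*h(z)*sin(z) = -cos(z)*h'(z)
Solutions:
 h(z) = C1/cos(z)^2


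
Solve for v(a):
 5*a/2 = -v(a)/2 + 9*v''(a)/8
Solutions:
 v(a) = C1*exp(-2*a/3) + C2*exp(2*a/3) - 5*a


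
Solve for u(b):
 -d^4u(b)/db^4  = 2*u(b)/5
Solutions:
 u(b) = (C1*sin(10^(3/4)*b/10) + C2*cos(10^(3/4)*b/10))*exp(-10^(3/4)*b/10) + (C3*sin(10^(3/4)*b/10) + C4*cos(10^(3/4)*b/10))*exp(10^(3/4)*b/10)


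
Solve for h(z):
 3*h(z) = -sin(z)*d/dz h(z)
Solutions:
 h(z) = C1*(cos(z) + 1)^(3/2)/(cos(z) - 1)^(3/2)


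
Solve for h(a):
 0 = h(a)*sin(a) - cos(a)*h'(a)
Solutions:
 h(a) = C1/cos(a)


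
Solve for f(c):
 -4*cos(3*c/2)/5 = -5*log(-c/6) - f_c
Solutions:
 f(c) = C1 - 5*c*log(-c) + 5*c + 5*c*log(6) + 8*sin(3*c/2)/15


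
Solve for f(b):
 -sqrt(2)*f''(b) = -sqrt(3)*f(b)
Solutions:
 f(b) = C1*exp(-2^(3/4)*3^(1/4)*b/2) + C2*exp(2^(3/4)*3^(1/4)*b/2)


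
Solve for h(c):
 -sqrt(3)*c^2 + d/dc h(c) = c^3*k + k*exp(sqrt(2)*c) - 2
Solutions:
 h(c) = C1 + c^4*k/4 + sqrt(3)*c^3/3 - 2*c + sqrt(2)*k*exp(sqrt(2)*c)/2


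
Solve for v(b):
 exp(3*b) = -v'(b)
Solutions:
 v(b) = C1 - exp(3*b)/3


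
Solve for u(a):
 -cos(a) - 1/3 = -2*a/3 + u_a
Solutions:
 u(a) = C1 + a^2/3 - a/3 - sin(a)


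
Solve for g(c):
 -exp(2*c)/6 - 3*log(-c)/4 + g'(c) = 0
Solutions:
 g(c) = C1 + 3*c*log(-c)/4 - 3*c/4 + exp(2*c)/12


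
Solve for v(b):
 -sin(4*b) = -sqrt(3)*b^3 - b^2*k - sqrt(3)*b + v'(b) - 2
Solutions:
 v(b) = C1 + sqrt(3)*b^4/4 + b^3*k/3 + sqrt(3)*b^2/2 + 2*b + cos(4*b)/4


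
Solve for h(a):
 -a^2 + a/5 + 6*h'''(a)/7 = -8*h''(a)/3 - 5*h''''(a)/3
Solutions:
 h(a) = C1 + C2*a + a^4/32 - 59*a^3/1120 - 5757*a^2/31360 + (C3*sin(sqrt(1879)*a/35) + C4*cos(sqrt(1879)*a/35))*exp(-9*a/35)


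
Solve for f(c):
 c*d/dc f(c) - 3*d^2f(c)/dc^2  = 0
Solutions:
 f(c) = C1 + C2*erfi(sqrt(6)*c/6)


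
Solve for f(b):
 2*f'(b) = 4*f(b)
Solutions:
 f(b) = C1*exp(2*b)


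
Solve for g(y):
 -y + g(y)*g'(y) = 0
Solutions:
 g(y) = -sqrt(C1 + y^2)
 g(y) = sqrt(C1 + y^2)


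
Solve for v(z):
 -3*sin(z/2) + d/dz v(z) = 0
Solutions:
 v(z) = C1 - 6*cos(z/2)


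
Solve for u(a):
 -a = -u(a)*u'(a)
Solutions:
 u(a) = -sqrt(C1 + a^2)
 u(a) = sqrt(C1 + a^2)


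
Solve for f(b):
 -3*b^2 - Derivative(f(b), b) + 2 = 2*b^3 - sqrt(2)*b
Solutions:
 f(b) = C1 - b^4/2 - b^3 + sqrt(2)*b^2/2 + 2*b


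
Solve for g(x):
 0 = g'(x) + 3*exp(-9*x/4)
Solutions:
 g(x) = C1 + 4*exp(-9*x/4)/3


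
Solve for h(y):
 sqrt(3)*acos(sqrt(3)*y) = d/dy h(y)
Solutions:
 h(y) = C1 + sqrt(3)*(y*acos(sqrt(3)*y) - sqrt(3)*sqrt(1 - 3*y^2)/3)


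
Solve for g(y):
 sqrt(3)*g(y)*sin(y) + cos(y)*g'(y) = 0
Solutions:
 g(y) = C1*cos(y)^(sqrt(3))


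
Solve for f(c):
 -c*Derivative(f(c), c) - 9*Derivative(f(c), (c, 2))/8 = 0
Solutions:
 f(c) = C1 + C2*erf(2*c/3)


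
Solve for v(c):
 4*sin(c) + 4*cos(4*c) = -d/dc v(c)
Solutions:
 v(c) = C1 - sin(4*c) + 4*cos(c)


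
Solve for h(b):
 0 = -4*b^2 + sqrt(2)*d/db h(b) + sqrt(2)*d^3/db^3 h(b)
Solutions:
 h(b) = C1 + C2*sin(b) + C3*cos(b) + 2*sqrt(2)*b^3/3 - 4*sqrt(2)*b


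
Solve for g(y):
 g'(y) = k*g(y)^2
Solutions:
 g(y) = -1/(C1 + k*y)


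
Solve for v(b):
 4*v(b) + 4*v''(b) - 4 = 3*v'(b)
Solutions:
 v(b) = (C1*sin(sqrt(55)*b/8) + C2*cos(sqrt(55)*b/8))*exp(3*b/8) + 1


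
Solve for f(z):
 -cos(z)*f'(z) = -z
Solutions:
 f(z) = C1 + Integral(z/cos(z), z)


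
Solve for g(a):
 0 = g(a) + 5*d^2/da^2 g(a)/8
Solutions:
 g(a) = C1*sin(2*sqrt(10)*a/5) + C2*cos(2*sqrt(10)*a/5)


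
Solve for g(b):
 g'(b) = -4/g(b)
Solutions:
 g(b) = -sqrt(C1 - 8*b)
 g(b) = sqrt(C1 - 8*b)


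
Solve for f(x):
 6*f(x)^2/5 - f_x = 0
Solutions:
 f(x) = -5/(C1 + 6*x)


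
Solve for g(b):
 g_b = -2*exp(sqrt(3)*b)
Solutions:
 g(b) = C1 - 2*sqrt(3)*exp(sqrt(3)*b)/3


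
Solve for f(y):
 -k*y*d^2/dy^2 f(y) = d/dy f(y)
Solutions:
 f(y) = C1 + y^(((re(k) - 1)*re(k) + im(k)^2)/(re(k)^2 + im(k)^2))*(C2*sin(log(y)*Abs(im(k))/(re(k)^2 + im(k)^2)) + C3*cos(log(y)*im(k)/(re(k)^2 + im(k)^2)))


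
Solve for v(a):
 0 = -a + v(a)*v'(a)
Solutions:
 v(a) = -sqrt(C1 + a^2)
 v(a) = sqrt(C1 + a^2)


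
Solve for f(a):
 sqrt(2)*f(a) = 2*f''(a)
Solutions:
 f(a) = C1*exp(-2^(3/4)*a/2) + C2*exp(2^(3/4)*a/2)


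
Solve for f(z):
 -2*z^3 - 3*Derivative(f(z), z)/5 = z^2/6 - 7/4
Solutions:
 f(z) = C1 - 5*z^4/6 - 5*z^3/54 + 35*z/12


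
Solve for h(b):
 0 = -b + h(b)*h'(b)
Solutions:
 h(b) = -sqrt(C1 + b^2)
 h(b) = sqrt(C1 + b^2)


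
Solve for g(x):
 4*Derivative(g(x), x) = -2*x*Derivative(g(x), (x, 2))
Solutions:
 g(x) = C1 + C2/x


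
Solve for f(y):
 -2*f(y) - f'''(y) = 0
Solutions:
 f(y) = C3*exp(-2^(1/3)*y) + (C1*sin(2^(1/3)*sqrt(3)*y/2) + C2*cos(2^(1/3)*sqrt(3)*y/2))*exp(2^(1/3)*y/2)


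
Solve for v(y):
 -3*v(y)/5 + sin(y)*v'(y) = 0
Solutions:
 v(y) = C1*(cos(y) - 1)^(3/10)/(cos(y) + 1)^(3/10)


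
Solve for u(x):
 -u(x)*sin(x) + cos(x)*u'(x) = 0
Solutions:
 u(x) = C1/cos(x)


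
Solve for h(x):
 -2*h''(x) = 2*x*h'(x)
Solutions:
 h(x) = C1 + C2*erf(sqrt(2)*x/2)


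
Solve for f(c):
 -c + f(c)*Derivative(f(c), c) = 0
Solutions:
 f(c) = -sqrt(C1 + c^2)
 f(c) = sqrt(C1 + c^2)


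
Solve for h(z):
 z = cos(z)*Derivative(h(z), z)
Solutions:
 h(z) = C1 + Integral(z/cos(z), z)


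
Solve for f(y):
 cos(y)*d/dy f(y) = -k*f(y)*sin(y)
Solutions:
 f(y) = C1*exp(k*log(cos(y)))


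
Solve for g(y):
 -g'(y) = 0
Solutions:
 g(y) = C1


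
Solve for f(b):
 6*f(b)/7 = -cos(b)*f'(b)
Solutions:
 f(b) = C1*(sin(b) - 1)^(3/7)/(sin(b) + 1)^(3/7)


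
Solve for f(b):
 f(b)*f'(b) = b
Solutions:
 f(b) = -sqrt(C1 + b^2)
 f(b) = sqrt(C1 + b^2)


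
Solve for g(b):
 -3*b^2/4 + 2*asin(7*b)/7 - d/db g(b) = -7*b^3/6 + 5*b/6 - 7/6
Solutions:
 g(b) = C1 + 7*b^4/24 - b^3/4 - 5*b^2/12 + 2*b*asin(7*b)/7 + 7*b/6 + 2*sqrt(1 - 49*b^2)/49


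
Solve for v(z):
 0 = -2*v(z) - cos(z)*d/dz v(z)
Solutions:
 v(z) = C1*(sin(z) - 1)/(sin(z) + 1)


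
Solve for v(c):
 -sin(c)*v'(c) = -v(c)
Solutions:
 v(c) = C1*sqrt(cos(c) - 1)/sqrt(cos(c) + 1)


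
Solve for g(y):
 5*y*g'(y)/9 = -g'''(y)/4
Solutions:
 g(y) = C1 + Integral(C2*airyai(-60^(1/3)*y/3) + C3*airybi(-60^(1/3)*y/3), y)


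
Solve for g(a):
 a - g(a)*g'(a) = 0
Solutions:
 g(a) = -sqrt(C1 + a^2)
 g(a) = sqrt(C1 + a^2)


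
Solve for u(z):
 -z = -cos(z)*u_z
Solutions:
 u(z) = C1 + Integral(z/cos(z), z)


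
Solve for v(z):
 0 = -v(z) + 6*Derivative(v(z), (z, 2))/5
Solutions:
 v(z) = C1*exp(-sqrt(30)*z/6) + C2*exp(sqrt(30)*z/6)


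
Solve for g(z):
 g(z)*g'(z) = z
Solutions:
 g(z) = -sqrt(C1 + z^2)
 g(z) = sqrt(C1 + z^2)


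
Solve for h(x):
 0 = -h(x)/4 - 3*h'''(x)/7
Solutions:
 h(x) = C3*exp(x*(-126^(1/3) + 3*14^(1/3)*3^(2/3))/24)*sin(14^(1/3)*3^(1/6)*x/4) + C4*exp(x*(-126^(1/3) + 3*14^(1/3)*3^(2/3))/24)*cos(14^(1/3)*3^(1/6)*x/4) + C5*exp(-x*(126^(1/3) + 3*14^(1/3)*3^(2/3))/24) + (C1*sin(14^(1/3)*3^(1/6)*x/4) + C2*cos(14^(1/3)*3^(1/6)*x/4))*exp(126^(1/3)*x/12)


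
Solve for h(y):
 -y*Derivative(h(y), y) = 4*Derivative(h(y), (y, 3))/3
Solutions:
 h(y) = C1 + Integral(C2*airyai(-6^(1/3)*y/2) + C3*airybi(-6^(1/3)*y/2), y)


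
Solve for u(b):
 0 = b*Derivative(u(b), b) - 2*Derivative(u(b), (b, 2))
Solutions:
 u(b) = C1 + C2*erfi(b/2)


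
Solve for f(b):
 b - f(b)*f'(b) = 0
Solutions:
 f(b) = -sqrt(C1 + b^2)
 f(b) = sqrt(C1 + b^2)


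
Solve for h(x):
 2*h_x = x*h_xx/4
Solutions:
 h(x) = C1 + C2*x^9


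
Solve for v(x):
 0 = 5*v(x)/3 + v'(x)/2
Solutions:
 v(x) = C1*exp(-10*x/3)


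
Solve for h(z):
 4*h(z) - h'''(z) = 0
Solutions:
 h(z) = C3*exp(2^(2/3)*z) + (C1*sin(2^(2/3)*sqrt(3)*z/2) + C2*cos(2^(2/3)*sqrt(3)*z/2))*exp(-2^(2/3)*z/2)


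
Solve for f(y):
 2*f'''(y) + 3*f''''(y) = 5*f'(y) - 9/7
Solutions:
 f(y) = C1 + C4*exp(y) + 9*y/35 + (C2*sin(sqrt(35)*y/6) + C3*cos(sqrt(35)*y/6))*exp(-5*y/6)


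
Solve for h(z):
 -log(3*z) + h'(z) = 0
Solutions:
 h(z) = C1 + z*log(z) - z + z*log(3)


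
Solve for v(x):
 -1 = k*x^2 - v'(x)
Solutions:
 v(x) = C1 + k*x^3/3 + x


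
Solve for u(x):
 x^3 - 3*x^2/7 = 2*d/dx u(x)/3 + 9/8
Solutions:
 u(x) = C1 + 3*x^4/8 - 3*x^3/14 - 27*x/16


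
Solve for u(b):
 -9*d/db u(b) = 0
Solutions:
 u(b) = C1


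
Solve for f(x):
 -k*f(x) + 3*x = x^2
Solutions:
 f(x) = x*(3 - x)/k


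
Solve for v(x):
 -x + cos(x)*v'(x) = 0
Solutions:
 v(x) = C1 + Integral(x/cos(x), x)


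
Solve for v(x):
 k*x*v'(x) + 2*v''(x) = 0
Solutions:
 v(x) = Piecewise((-sqrt(pi)*C1*erf(sqrt(k)*x/2)/sqrt(k) - C2, (k > 0) | (k < 0)), (-C1*x - C2, True))


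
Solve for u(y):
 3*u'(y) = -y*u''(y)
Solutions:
 u(y) = C1 + C2/y^2


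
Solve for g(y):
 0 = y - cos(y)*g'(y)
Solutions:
 g(y) = C1 + Integral(y/cos(y), y)


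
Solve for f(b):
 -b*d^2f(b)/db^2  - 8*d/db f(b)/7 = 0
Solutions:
 f(b) = C1 + C2/b^(1/7)


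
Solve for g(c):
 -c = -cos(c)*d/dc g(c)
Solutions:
 g(c) = C1 + Integral(c/cos(c), c)


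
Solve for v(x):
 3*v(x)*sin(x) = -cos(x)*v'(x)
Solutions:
 v(x) = C1*cos(x)^3


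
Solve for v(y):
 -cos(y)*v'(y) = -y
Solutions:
 v(y) = C1 + Integral(y/cos(y), y)


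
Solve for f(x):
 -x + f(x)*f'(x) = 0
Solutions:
 f(x) = -sqrt(C1 + x^2)
 f(x) = sqrt(C1 + x^2)


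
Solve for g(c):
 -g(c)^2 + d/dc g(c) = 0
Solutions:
 g(c) = -1/(C1 + c)


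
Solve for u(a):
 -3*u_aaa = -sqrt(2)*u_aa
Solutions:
 u(a) = C1 + C2*a + C3*exp(sqrt(2)*a/3)


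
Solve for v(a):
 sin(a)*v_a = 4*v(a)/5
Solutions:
 v(a) = C1*(cos(a) - 1)^(2/5)/(cos(a) + 1)^(2/5)


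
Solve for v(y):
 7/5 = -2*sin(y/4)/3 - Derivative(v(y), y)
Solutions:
 v(y) = C1 - 7*y/5 + 8*cos(y/4)/3


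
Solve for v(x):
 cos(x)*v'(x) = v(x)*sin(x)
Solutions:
 v(x) = C1/cos(x)


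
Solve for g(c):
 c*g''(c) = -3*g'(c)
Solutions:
 g(c) = C1 + C2/c^2


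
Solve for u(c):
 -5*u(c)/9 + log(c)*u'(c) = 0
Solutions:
 u(c) = C1*exp(5*li(c)/9)


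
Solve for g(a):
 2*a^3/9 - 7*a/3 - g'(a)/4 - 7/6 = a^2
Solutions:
 g(a) = C1 + 2*a^4/9 - 4*a^3/3 - 14*a^2/3 - 14*a/3


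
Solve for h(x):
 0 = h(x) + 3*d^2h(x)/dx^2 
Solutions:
 h(x) = C1*sin(sqrt(3)*x/3) + C2*cos(sqrt(3)*x/3)


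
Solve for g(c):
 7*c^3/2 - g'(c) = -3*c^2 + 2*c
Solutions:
 g(c) = C1 + 7*c^4/8 + c^3 - c^2


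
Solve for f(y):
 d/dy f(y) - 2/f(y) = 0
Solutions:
 f(y) = -sqrt(C1 + 4*y)
 f(y) = sqrt(C1 + 4*y)


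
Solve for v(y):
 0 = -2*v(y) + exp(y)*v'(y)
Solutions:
 v(y) = C1*exp(-2*exp(-y))


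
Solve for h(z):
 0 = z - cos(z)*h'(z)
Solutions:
 h(z) = C1 + Integral(z/cos(z), z)


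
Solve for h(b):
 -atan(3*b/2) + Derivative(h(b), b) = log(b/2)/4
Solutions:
 h(b) = C1 + b*log(b)/4 + b*atan(3*b/2) - b/4 - b*log(2)/4 - log(9*b^2 + 4)/3


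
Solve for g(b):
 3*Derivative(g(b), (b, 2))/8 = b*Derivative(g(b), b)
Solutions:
 g(b) = C1 + C2*erfi(2*sqrt(3)*b/3)


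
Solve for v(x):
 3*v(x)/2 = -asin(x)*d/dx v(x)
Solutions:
 v(x) = C1*exp(-3*Integral(1/asin(x), x)/2)


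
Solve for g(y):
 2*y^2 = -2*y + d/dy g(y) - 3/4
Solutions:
 g(y) = C1 + 2*y^3/3 + y^2 + 3*y/4


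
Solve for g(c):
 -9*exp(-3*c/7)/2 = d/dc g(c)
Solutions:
 g(c) = C1 + 21*exp(-3*c/7)/2


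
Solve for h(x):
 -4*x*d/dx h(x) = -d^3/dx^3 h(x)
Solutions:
 h(x) = C1 + Integral(C2*airyai(2^(2/3)*x) + C3*airybi(2^(2/3)*x), x)


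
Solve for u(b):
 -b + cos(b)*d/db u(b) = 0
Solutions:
 u(b) = C1 + Integral(b/cos(b), b)


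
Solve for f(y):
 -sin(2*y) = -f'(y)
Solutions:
 f(y) = C1 - cos(2*y)/2


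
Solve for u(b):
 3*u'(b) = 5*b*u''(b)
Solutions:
 u(b) = C1 + C2*b^(8/5)


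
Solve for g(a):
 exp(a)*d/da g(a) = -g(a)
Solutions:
 g(a) = C1*exp(exp(-a))


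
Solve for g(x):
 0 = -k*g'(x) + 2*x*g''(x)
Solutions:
 g(x) = C1 + x^(re(k)/2 + 1)*(C2*sin(log(x)*Abs(im(k))/2) + C3*cos(log(x)*im(k)/2))


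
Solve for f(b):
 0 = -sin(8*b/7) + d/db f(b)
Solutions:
 f(b) = C1 - 7*cos(8*b/7)/8


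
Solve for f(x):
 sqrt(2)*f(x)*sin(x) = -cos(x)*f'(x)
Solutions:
 f(x) = C1*cos(x)^(sqrt(2))


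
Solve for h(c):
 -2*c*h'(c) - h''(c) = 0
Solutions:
 h(c) = C1 + C2*erf(c)


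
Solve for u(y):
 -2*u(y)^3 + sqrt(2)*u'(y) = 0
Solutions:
 u(y) = -sqrt(2)*sqrt(-1/(C1 + sqrt(2)*y))/2
 u(y) = sqrt(2)*sqrt(-1/(C1 + sqrt(2)*y))/2


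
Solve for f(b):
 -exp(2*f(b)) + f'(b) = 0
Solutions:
 f(b) = log(-sqrt(-1/(C1 + b))) - log(2)/2
 f(b) = log(-1/(C1 + b))/2 - log(2)/2


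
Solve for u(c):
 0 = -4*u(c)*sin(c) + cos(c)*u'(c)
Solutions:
 u(c) = C1/cos(c)^4


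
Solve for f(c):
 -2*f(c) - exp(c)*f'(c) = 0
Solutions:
 f(c) = C1*exp(2*exp(-c))


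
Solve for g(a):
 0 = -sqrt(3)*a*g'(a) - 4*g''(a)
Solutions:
 g(a) = C1 + C2*erf(sqrt(2)*3^(1/4)*a/4)


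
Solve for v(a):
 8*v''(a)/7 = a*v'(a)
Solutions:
 v(a) = C1 + C2*erfi(sqrt(7)*a/4)


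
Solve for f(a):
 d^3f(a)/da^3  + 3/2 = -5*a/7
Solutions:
 f(a) = C1 + C2*a + C3*a^2 - 5*a^4/168 - a^3/4


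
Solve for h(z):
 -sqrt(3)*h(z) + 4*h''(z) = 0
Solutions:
 h(z) = C1*exp(-3^(1/4)*z/2) + C2*exp(3^(1/4)*z/2)


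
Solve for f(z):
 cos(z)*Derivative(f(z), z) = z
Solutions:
 f(z) = C1 + Integral(z/cos(z), z)


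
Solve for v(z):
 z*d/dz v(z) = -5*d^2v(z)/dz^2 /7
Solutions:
 v(z) = C1 + C2*erf(sqrt(70)*z/10)


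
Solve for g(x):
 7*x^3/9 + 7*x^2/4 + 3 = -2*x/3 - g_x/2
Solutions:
 g(x) = C1 - 7*x^4/18 - 7*x^3/6 - 2*x^2/3 - 6*x


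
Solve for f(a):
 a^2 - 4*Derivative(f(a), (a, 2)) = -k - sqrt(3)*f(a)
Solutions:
 f(a) = C1*exp(-3^(1/4)*a/2) + C2*exp(3^(1/4)*a/2) - sqrt(3)*a^2/3 - sqrt(3)*k/3 - 8/3


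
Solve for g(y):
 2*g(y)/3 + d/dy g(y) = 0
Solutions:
 g(y) = C1*exp(-2*y/3)


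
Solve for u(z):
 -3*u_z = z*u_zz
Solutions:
 u(z) = C1 + C2/z^2


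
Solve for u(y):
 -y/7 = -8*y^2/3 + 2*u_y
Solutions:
 u(y) = C1 + 4*y^3/9 - y^2/28


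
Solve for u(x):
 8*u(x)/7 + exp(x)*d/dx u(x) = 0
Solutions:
 u(x) = C1*exp(8*exp(-x)/7)


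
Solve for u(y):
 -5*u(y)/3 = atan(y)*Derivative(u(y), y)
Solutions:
 u(y) = C1*exp(-5*Integral(1/atan(y), y)/3)


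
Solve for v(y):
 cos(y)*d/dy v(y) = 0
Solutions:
 v(y) = C1


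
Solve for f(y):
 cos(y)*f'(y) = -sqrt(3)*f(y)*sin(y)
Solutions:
 f(y) = C1*cos(y)^(sqrt(3))


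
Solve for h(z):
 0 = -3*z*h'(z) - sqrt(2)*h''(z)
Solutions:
 h(z) = C1 + C2*erf(2^(1/4)*sqrt(3)*z/2)


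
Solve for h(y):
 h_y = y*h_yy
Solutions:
 h(y) = C1 + C2*y^2


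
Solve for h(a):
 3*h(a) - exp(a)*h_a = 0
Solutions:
 h(a) = C1*exp(-3*exp(-a))


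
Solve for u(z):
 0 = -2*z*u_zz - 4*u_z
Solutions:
 u(z) = C1 + C2/z


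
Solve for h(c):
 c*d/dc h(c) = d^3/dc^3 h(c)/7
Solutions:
 h(c) = C1 + Integral(C2*airyai(7^(1/3)*c) + C3*airybi(7^(1/3)*c), c)


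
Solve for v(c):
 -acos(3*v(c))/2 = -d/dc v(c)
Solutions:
 Integral(1/acos(3*_y), (_y, v(c))) = C1 + c/2


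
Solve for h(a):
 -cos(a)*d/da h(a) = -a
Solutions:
 h(a) = C1 + Integral(a/cos(a), a)


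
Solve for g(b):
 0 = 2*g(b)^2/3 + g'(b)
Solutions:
 g(b) = 3/(C1 + 2*b)


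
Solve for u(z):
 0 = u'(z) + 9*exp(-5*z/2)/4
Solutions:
 u(z) = C1 + 9*exp(-5*z/2)/10


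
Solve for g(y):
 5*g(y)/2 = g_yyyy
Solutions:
 g(y) = C1*exp(-2^(3/4)*5^(1/4)*y/2) + C2*exp(2^(3/4)*5^(1/4)*y/2) + C3*sin(2^(3/4)*5^(1/4)*y/2) + C4*cos(2^(3/4)*5^(1/4)*y/2)


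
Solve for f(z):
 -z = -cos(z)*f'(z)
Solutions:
 f(z) = C1 + Integral(z/cos(z), z)


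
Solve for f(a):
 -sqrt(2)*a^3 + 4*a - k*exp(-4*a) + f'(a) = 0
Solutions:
 f(a) = C1 + sqrt(2)*a^4/4 - 2*a^2 - k*exp(-4*a)/4


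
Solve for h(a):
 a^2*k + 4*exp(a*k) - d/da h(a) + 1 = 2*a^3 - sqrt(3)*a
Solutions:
 h(a) = C1 - a^4/2 + a^3*k/3 + sqrt(3)*a^2/2 + a + 4*exp(a*k)/k


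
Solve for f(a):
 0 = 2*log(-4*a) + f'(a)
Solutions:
 f(a) = C1 - 2*a*log(-a) + 2*a*(1 - 2*log(2))


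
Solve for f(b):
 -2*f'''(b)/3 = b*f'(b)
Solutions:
 f(b) = C1 + Integral(C2*airyai(-2^(2/3)*3^(1/3)*b/2) + C3*airybi(-2^(2/3)*3^(1/3)*b/2), b)


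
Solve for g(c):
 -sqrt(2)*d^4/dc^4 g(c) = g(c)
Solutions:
 g(c) = (C1*sin(2^(3/8)*c/2) + C2*cos(2^(3/8)*c/2))*exp(-2^(3/8)*c/2) + (C3*sin(2^(3/8)*c/2) + C4*cos(2^(3/8)*c/2))*exp(2^(3/8)*c/2)


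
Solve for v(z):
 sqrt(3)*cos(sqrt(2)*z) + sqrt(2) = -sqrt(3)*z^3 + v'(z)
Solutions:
 v(z) = C1 + sqrt(3)*z^4/4 + sqrt(2)*z + sqrt(6)*sin(sqrt(2)*z)/2


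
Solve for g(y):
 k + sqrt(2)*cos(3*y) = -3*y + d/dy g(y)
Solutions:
 g(y) = C1 + k*y + 3*y^2/2 + sqrt(2)*sin(3*y)/3


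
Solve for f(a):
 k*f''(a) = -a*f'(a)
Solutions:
 f(a) = C1 + C2*sqrt(k)*erf(sqrt(2)*a*sqrt(1/k)/2)


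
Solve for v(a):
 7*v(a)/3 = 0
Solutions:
 v(a) = 0


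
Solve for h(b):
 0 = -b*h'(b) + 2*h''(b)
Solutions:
 h(b) = C1 + C2*erfi(b/2)


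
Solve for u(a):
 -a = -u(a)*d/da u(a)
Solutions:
 u(a) = -sqrt(C1 + a^2)
 u(a) = sqrt(C1 + a^2)


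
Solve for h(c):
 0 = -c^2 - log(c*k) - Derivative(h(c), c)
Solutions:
 h(c) = C1 - c^3/3 - c*log(c*k) + c


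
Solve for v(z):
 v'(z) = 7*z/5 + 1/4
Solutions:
 v(z) = C1 + 7*z^2/10 + z/4


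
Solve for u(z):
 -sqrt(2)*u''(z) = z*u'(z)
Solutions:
 u(z) = C1 + C2*erf(2^(1/4)*z/2)


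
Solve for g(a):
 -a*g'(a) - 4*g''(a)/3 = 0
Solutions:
 g(a) = C1 + C2*erf(sqrt(6)*a/4)


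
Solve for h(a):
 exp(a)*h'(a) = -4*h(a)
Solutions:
 h(a) = C1*exp(4*exp(-a))


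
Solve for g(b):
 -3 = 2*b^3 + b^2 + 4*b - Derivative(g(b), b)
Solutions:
 g(b) = C1 + b^4/2 + b^3/3 + 2*b^2 + 3*b


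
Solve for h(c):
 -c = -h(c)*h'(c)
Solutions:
 h(c) = -sqrt(C1 + c^2)
 h(c) = sqrt(C1 + c^2)


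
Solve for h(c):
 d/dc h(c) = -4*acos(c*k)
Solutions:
 h(c) = C1 - 4*Piecewise((c*acos(c*k) - sqrt(-c^2*k^2 + 1)/k, Ne(k, 0)), (pi*c/2, True))


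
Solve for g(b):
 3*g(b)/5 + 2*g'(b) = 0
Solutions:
 g(b) = C1*exp(-3*b/10)


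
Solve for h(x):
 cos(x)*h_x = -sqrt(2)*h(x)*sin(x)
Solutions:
 h(x) = C1*cos(x)^(sqrt(2))


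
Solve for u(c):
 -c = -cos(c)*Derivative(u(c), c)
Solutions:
 u(c) = C1 + Integral(c/cos(c), c)


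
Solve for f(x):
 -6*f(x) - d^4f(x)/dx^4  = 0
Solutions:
 f(x) = (C1*sin(2^(3/4)*3^(1/4)*x/2) + C2*cos(2^(3/4)*3^(1/4)*x/2))*exp(-2^(3/4)*3^(1/4)*x/2) + (C3*sin(2^(3/4)*3^(1/4)*x/2) + C4*cos(2^(3/4)*3^(1/4)*x/2))*exp(2^(3/4)*3^(1/4)*x/2)


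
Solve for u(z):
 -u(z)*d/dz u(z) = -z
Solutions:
 u(z) = -sqrt(C1 + z^2)
 u(z) = sqrt(C1 + z^2)


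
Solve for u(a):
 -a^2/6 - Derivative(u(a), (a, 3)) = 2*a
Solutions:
 u(a) = C1 + C2*a + C3*a^2 - a^5/360 - a^4/12


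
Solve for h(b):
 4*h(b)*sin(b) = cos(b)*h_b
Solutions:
 h(b) = C1/cos(b)^4


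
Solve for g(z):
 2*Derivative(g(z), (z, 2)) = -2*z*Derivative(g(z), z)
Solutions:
 g(z) = C1 + C2*erf(sqrt(2)*z/2)


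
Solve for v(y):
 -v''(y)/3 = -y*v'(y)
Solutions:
 v(y) = C1 + C2*erfi(sqrt(6)*y/2)


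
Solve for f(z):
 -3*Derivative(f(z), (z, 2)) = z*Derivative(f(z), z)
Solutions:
 f(z) = C1 + C2*erf(sqrt(6)*z/6)


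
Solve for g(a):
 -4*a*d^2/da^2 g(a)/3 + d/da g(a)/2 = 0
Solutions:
 g(a) = C1 + C2*a^(11/8)


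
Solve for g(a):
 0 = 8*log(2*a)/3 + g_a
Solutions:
 g(a) = C1 - 8*a*log(a)/3 - 8*a*log(2)/3 + 8*a/3


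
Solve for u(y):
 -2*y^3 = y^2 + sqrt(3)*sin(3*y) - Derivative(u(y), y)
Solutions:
 u(y) = C1 + y^4/2 + y^3/3 - sqrt(3)*cos(3*y)/3


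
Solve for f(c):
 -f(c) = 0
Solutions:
 f(c) = 0


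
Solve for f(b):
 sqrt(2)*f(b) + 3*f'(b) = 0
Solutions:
 f(b) = C1*exp(-sqrt(2)*b/3)


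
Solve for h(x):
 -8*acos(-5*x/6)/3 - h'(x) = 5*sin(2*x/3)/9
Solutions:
 h(x) = C1 - 8*x*acos(-5*x/6)/3 - 8*sqrt(36 - 25*x^2)/15 + 5*cos(2*x/3)/6


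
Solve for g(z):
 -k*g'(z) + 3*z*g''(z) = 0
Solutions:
 g(z) = C1 + z^(re(k)/3 + 1)*(C2*sin(log(z)*Abs(im(k))/3) + C3*cos(log(z)*im(k)/3))


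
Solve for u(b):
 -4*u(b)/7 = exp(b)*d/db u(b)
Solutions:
 u(b) = C1*exp(4*exp(-b)/7)


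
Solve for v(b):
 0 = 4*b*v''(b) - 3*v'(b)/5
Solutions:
 v(b) = C1 + C2*b^(23/20)


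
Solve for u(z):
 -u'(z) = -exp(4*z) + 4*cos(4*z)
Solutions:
 u(z) = C1 + exp(4*z)/4 - sin(4*z)


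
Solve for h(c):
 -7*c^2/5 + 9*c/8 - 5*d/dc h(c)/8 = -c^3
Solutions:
 h(c) = C1 + 2*c^4/5 - 56*c^3/75 + 9*c^2/10


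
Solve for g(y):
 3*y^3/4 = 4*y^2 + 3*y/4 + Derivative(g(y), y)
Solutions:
 g(y) = C1 + 3*y^4/16 - 4*y^3/3 - 3*y^2/8


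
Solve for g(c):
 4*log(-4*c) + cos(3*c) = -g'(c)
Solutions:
 g(c) = C1 - 4*c*log(-c) - 8*c*log(2) + 4*c - sin(3*c)/3


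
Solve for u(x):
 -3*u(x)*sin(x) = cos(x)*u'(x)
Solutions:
 u(x) = C1*cos(x)^3


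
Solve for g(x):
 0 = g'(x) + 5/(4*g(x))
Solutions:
 g(x) = -sqrt(C1 - 10*x)/2
 g(x) = sqrt(C1 - 10*x)/2


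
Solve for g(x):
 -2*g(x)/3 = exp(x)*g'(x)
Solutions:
 g(x) = C1*exp(2*exp(-x)/3)


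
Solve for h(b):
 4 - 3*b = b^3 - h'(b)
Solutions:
 h(b) = C1 + b^4/4 + 3*b^2/2 - 4*b


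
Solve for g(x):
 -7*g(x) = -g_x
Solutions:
 g(x) = C1*exp(7*x)


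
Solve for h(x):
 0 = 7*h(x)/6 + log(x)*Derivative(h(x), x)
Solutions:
 h(x) = C1*exp(-7*li(x)/6)


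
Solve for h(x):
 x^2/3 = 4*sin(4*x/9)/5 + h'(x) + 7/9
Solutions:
 h(x) = C1 + x^3/9 - 7*x/9 + 9*cos(4*x/9)/5


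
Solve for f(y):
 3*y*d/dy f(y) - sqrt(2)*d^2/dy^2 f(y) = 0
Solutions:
 f(y) = C1 + C2*erfi(2^(1/4)*sqrt(3)*y/2)


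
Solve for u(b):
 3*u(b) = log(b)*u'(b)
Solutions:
 u(b) = C1*exp(3*li(b))


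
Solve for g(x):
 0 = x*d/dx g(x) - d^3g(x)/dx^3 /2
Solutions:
 g(x) = C1 + Integral(C2*airyai(2^(1/3)*x) + C3*airybi(2^(1/3)*x), x)


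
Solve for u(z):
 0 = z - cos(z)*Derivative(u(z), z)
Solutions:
 u(z) = C1 + Integral(z/cos(z), z)


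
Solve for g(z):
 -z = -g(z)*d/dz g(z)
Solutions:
 g(z) = -sqrt(C1 + z^2)
 g(z) = sqrt(C1 + z^2)


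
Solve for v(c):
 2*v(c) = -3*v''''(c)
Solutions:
 v(c) = (C1*sin(6^(3/4)*c/6) + C2*cos(6^(3/4)*c/6))*exp(-6^(3/4)*c/6) + (C3*sin(6^(3/4)*c/6) + C4*cos(6^(3/4)*c/6))*exp(6^(3/4)*c/6)


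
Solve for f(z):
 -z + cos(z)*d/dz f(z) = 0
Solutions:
 f(z) = C1 + Integral(z/cos(z), z)


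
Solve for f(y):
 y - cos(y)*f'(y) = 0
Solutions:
 f(y) = C1 + Integral(y/cos(y), y)


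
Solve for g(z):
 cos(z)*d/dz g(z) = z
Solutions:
 g(z) = C1 + Integral(z/cos(z), z)


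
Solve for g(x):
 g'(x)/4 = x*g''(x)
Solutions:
 g(x) = C1 + C2*x^(5/4)


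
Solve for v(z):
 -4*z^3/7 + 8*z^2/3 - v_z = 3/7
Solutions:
 v(z) = C1 - z^4/7 + 8*z^3/9 - 3*z/7


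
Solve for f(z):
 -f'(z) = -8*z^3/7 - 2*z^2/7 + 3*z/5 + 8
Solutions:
 f(z) = C1 + 2*z^4/7 + 2*z^3/21 - 3*z^2/10 - 8*z


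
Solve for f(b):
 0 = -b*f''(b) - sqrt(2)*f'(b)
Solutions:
 f(b) = C1 + C2*b^(1 - sqrt(2))


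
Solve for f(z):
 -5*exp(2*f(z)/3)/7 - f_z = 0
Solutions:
 f(z) = 3*log(-sqrt(-1/(C1 - 5*z))) - 3*log(2) + 3*log(42)/2
 f(z) = 3*log(-1/(C1 - 5*z))/2 - 3*log(2) + 3*log(42)/2


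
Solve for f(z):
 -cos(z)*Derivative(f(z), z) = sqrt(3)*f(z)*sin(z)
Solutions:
 f(z) = C1*cos(z)^(sqrt(3))


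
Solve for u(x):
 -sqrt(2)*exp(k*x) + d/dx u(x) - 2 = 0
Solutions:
 u(x) = C1 + 2*x + sqrt(2)*exp(k*x)/k


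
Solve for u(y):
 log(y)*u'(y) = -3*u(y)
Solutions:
 u(y) = C1*exp(-3*li(y))


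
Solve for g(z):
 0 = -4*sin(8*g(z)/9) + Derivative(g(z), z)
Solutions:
 -4*z + 9*log(cos(8*g(z)/9) - 1)/16 - 9*log(cos(8*g(z)/9) + 1)/16 = C1


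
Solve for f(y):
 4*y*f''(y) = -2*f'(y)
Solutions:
 f(y) = C1 + C2*sqrt(y)


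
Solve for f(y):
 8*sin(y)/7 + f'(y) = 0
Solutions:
 f(y) = C1 + 8*cos(y)/7


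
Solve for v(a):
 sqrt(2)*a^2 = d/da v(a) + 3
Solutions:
 v(a) = C1 + sqrt(2)*a^3/3 - 3*a


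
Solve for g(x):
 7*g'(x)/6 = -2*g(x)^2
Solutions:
 g(x) = 7/(C1 + 12*x)


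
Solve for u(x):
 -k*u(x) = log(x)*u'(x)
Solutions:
 u(x) = C1*exp(-k*li(x))


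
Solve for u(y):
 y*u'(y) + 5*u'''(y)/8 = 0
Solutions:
 u(y) = C1 + Integral(C2*airyai(-2*5^(2/3)*y/5) + C3*airybi(-2*5^(2/3)*y/5), y)


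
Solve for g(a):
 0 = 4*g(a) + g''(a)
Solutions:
 g(a) = C1*sin(2*a) + C2*cos(2*a)


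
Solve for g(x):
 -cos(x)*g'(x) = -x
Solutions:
 g(x) = C1 + Integral(x/cos(x), x)


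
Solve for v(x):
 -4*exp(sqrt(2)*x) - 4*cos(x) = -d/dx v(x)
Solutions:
 v(x) = C1 + 2*sqrt(2)*exp(sqrt(2)*x) + 4*sin(x)


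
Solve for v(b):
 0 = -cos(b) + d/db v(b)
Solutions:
 v(b) = C1 + sin(b)


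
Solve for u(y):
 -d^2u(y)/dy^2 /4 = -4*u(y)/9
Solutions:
 u(y) = C1*exp(-4*y/3) + C2*exp(4*y/3)


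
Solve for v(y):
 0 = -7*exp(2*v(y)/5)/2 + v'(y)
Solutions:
 v(y) = 5*log(-sqrt(-1/(C1 + 7*y))) + 5*log(5)/2
 v(y) = 5*log(-1/(C1 + 7*y))/2 + 5*log(5)/2


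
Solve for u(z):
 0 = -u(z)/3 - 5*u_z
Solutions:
 u(z) = C1*exp(-z/15)


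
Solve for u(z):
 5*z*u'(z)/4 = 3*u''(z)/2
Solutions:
 u(z) = C1 + C2*erfi(sqrt(15)*z/6)


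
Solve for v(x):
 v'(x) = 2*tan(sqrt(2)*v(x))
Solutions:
 v(x) = sqrt(2)*(pi - asin(C1*exp(2*sqrt(2)*x)))/2
 v(x) = sqrt(2)*asin(C1*exp(2*sqrt(2)*x))/2


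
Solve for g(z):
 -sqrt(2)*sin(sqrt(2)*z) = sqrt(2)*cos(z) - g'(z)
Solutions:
 g(z) = C1 + sqrt(2)*sin(z) - cos(sqrt(2)*z)


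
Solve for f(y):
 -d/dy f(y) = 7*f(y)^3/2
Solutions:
 f(y) = -sqrt(-1/(C1 - 7*y))
 f(y) = sqrt(-1/(C1 - 7*y))


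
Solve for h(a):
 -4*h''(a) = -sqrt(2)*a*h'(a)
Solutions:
 h(a) = C1 + C2*erfi(2^(3/4)*a/4)


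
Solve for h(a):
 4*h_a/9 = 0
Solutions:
 h(a) = C1


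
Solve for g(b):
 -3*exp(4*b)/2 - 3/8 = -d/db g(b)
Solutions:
 g(b) = C1 + 3*b/8 + 3*exp(4*b)/8


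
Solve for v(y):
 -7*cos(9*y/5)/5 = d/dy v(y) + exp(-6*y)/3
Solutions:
 v(y) = C1 - 7*sin(9*y/5)/9 + exp(-6*y)/18


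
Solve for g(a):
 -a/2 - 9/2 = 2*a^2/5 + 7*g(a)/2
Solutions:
 g(a) = -4*a^2/35 - a/7 - 9/7


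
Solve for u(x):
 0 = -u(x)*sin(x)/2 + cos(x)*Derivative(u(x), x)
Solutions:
 u(x) = C1/sqrt(cos(x))


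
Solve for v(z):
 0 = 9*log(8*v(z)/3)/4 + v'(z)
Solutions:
 4*Integral(1/(log(_y) - log(3) + 3*log(2)), (_y, v(z)))/9 = C1 - z


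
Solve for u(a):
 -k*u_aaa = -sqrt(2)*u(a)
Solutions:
 u(a) = C1*exp(2^(1/6)*a*(1/k)^(1/3)) + C2*exp(2^(1/6)*a*(-1 + sqrt(3)*I)*(1/k)^(1/3)/2) + C3*exp(-2^(1/6)*a*(1 + sqrt(3)*I)*(1/k)^(1/3)/2)


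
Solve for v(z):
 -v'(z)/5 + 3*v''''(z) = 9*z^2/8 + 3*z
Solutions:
 v(z) = C1 + C4*exp(15^(2/3)*z/15) - 15*z^3/8 - 15*z^2/2 + (C2*sin(3^(1/6)*5^(2/3)*z/10) + C3*cos(3^(1/6)*5^(2/3)*z/10))*exp(-15^(2/3)*z/30)


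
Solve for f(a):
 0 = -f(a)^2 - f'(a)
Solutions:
 f(a) = 1/(C1 + a)


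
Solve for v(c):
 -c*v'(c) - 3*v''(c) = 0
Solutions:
 v(c) = C1 + C2*erf(sqrt(6)*c/6)


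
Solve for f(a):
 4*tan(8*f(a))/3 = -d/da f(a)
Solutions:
 f(a) = -asin(C1*exp(-32*a/3))/8 + pi/8
 f(a) = asin(C1*exp(-32*a/3))/8


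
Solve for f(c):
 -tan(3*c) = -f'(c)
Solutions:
 f(c) = C1 - log(cos(3*c))/3


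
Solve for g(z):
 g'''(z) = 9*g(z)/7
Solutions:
 g(z) = C3*exp(21^(2/3)*z/7) + (C1*sin(3*3^(1/6)*7^(2/3)*z/14) + C2*cos(3*3^(1/6)*7^(2/3)*z/14))*exp(-21^(2/3)*z/14)


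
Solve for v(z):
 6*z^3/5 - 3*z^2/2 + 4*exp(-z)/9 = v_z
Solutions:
 v(z) = C1 + 3*z^4/10 - z^3/2 - 4*exp(-z)/9


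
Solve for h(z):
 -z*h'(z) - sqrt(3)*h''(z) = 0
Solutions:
 h(z) = C1 + C2*erf(sqrt(2)*3^(3/4)*z/6)


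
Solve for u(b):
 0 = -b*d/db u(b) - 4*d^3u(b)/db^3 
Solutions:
 u(b) = C1 + Integral(C2*airyai(-2^(1/3)*b/2) + C3*airybi(-2^(1/3)*b/2), b)


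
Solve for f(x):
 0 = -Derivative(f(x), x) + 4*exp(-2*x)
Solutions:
 f(x) = C1 - 2*exp(-2*x)


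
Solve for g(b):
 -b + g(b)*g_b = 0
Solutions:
 g(b) = -sqrt(C1 + b^2)
 g(b) = sqrt(C1 + b^2)


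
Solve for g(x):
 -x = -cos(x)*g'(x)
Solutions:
 g(x) = C1 + Integral(x/cos(x), x)


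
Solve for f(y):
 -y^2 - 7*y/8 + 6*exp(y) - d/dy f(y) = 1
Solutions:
 f(y) = C1 - y^3/3 - 7*y^2/16 - y + 6*exp(y)


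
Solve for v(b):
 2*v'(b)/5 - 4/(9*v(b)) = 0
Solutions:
 v(b) = -sqrt(C1 + 20*b)/3
 v(b) = sqrt(C1 + 20*b)/3


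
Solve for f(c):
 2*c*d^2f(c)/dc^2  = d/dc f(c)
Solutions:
 f(c) = C1 + C2*c^(3/2)


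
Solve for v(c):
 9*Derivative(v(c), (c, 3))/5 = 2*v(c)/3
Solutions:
 v(c) = C3*exp(10^(1/3)*c/3) + (C1*sin(10^(1/3)*sqrt(3)*c/6) + C2*cos(10^(1/3)*sqrt(3)*c/6))*exp(-10^(1/3)*c/6)


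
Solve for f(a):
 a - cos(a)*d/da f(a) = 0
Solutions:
 f(a) = C1 + Integral(a/cos(a), a)


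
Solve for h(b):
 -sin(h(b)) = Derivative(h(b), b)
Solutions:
 h(b) = -acos((-C1 - exp(2*b))/(C1 - exp(2*b))) + 2*pi
 h(b) = acos((-C1 - exp(2*b))/(C1 - exp(2*b)))


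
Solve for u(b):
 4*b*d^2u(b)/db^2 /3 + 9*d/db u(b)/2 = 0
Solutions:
 u(b) = C1 + C2/b^(19/8)


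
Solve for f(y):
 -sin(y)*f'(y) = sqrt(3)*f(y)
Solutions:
 f(y) = C1*(cos(y) + 1)^(sqrt(3)/2)/(cos(y) - 1)^(sqrt(3)/2)


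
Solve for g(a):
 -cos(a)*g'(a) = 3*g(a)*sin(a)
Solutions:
 g(a) = C1*cos(a)^3


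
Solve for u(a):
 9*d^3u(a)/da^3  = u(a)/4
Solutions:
 u(a) = C3*exp(6^(1/3)*a/6) + (C1*sin(2^(1/3)*3^(5/6)*a/12) + C2*cos(2^(1/3)*3^(5/6)*a/12))*exp(-6^(1/3)*a/12)


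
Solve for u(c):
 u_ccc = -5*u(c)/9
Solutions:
 u(c) = C3*exp(-15^(1/3)*c/3) + (C1*sin(3^(5/6)*5^(1/3)*c/6) + C2*cos(3^(5/6)*5^(1/3)*c/6))*exp(15^(1/3)*c/6)


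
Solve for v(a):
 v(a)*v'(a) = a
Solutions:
 v(a) = -sqrt(C1 + a^2)
 v(a) = sqrt(C1 + a^2)


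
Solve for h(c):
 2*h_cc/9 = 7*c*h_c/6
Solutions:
 h(c) = C1 + C2*erfi(sqrt(42)*c/4)


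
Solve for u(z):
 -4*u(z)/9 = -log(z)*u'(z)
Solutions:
 u(z) = C1*exp(4*li(z)/9)


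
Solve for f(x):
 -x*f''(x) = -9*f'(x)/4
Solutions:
 f(x) = C1 + C2*x^(13/4)


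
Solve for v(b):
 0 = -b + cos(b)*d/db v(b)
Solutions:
 v(b) = C1 + Integral(b/cos(b), b)


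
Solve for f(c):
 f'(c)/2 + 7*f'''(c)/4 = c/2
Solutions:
 f(c) = C1 + C2*sin(sqrt(14)*c/7) + C3*cos(sqrt(14)*c/7) + c^2/2


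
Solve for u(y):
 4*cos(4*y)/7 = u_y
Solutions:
 u(y) = C1 + sin(4*y)/7


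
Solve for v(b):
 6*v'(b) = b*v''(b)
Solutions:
 v(b) = C1 + C2*b^7


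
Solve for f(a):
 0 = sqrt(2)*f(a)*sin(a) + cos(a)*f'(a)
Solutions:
 f(a) = C1*cos(a)^(sqrt(2))


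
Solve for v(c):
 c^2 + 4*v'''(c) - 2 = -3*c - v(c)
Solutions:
 v(c) = C3*exp(-2^(1/3)*c/2) - c^2 - 3*c + (C1*sin(2^(1/3)*sqrt(3)*c/4) + C2*cos(2^(1/3)*sqrt(3)*c/4))*exp(2^(1/3)*c/4) + 2


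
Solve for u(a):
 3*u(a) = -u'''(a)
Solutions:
 u(a) = C3*exp(-3^(1/3)*a) + (C1*sin(3^(5/6)*a/2) + C2*cos(3^(5/6)*a/2))*exp(3^(1/3)*a/2)


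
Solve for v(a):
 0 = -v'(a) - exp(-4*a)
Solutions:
 v(a) = C1 + exp(-4*a)/4


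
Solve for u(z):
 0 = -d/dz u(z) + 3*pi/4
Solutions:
 u(z) = C1 + 3*pi*z/4


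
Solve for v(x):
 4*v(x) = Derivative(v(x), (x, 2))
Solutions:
 v(x) = C1*exp(-2*x) + C2*exp(2*x)


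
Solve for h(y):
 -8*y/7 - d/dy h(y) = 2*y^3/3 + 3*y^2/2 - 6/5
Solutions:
 h(y) = C1 - y^4/6 - y^3/2 - 4*y^2/7 + 6*y/5


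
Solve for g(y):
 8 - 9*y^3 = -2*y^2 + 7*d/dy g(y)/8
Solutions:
 g(y) = C1 - 18*y^4/7 + 16*y^3/21 + 64*y/7


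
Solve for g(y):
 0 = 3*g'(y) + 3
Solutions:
 g(y) = C1 - y


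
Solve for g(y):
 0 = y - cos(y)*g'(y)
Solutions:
 g(y) = C1 + Integral(y/cos(y), y)


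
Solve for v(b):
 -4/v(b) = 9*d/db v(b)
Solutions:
 v(b) = -sqrt(C1 - 8*b)/3
 v(b) = sqrt(C1 - 8*b)/3


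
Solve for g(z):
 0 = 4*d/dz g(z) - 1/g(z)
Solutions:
 g(z) = -sqrt(C1 + 2*z)/2
 g(z) = sqrt(C1 + 2*z)/2


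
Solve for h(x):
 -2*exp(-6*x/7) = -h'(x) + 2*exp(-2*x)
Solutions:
 h(x) = C1 - exp(-2*x) - 7*exp(-6*x/7)/3


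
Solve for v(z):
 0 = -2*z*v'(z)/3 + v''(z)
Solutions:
 v(z) = C1 + C2*erfi(sqrt(3)*z/3)


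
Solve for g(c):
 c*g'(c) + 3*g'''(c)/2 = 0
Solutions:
 g(c) = C1 + Integral(C2*airyai(-2^(1/3)*3^(2/3)*c/3) + C3*airybi(-2^(1/3)*3^(2/3)*c/3), c)


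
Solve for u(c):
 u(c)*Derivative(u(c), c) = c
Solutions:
 u(c) = -sqrt(C1 + c^2)
 u(c) = sqrt(C1 + c^2)


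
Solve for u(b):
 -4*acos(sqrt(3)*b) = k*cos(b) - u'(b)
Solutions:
 u(b) = C1 + 4*b*acos(sqrt(3)*b) + k*sin(b) - 4*sqrt(3)*sqrt(1 - 3*b^2)/3


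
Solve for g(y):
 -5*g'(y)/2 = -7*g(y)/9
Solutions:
 g(y) = C1*exp(14*y/45)


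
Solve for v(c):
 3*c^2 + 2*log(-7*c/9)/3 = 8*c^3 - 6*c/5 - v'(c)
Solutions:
 v(c) = C1 + 2*c^4 - c^3 - 3*c^2/5 - 2*c*log(-c)/3 + c*(-log(7) + 2/3 + log(21)/3 + log(3))


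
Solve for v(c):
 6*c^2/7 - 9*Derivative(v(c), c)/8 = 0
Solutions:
 v(c) = C1 + 16*c^3/63


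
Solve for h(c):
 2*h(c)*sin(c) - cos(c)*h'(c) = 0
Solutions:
 h(c) = C1/cos(c)^2


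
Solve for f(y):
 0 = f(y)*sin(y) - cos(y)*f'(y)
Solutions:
 f(y) = C1/cos(y)


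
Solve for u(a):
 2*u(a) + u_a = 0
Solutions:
 u(a) = C1*exp(-2*a)


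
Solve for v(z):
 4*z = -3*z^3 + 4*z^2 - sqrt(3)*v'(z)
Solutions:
 v(z) = C1 - sqrt(3)*z^4/4 + 4*sqrt(3)*z^3/9 - 2*sqrt(3)*z^2/3


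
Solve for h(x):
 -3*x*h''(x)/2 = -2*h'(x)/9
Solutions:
 h(x) = C1 + C2*x^(31/27)


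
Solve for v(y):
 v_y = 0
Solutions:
 v(y) = C1


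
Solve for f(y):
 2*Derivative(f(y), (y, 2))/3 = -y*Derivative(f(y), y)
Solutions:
 f(y) = C1 + C2*erf(sqrt(3)*y/2)


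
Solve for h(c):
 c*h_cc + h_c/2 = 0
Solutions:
 h(c) = C1 + C2*sqrt(c)


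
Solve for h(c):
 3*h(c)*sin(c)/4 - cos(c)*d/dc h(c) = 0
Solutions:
 h(c) = C1/cos(c)^(3/4)


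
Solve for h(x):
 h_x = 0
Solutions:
 h(x) = C1


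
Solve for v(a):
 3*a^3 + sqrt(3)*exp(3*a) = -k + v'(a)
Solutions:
 v(a) = C1 + 3*a^4/4 + a*k + sqrt(3)*exp(3*a)/3


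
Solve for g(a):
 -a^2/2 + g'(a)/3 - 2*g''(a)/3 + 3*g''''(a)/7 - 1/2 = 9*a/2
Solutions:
 g(a) = C1 + C2*exp(a*(4*18^(1/3)*7^(2/3)/(sqrt(57) + 27)^(1/3) + 84^(1/3)*(sqrt(57) + 27)^(1/3))/36)*sin(3^(1/6)*a*(-28^(1/3)*3^(2/3)*(sqrt(57) + 27)^(1/3) + 12*2^(1/3)*7^(2/3)/(sqrt(57) + 27)^(1/3))/36) + C3*exp(a*(4*18^(1/3)*7^(2/3)/(sqrt(57) + 27)^(1/3) + 84^(1/3)*(sqrt(57) + 27)^(1/3))/36)*cos(3^(1/6)*a*(-28^(1/3)*3^(2/3)*(sqrt(57) + 27)^(1/3) + 12*2^(1/3)*7^(2/3)/(sqrt(57) + 27)^(1/3))/36) + C4*exp(-a*(4*18^(1/3)*7^(2/3)/(sqrt(57) + 27)^(1/3) + 84^(1/3)*(sqrt(57) + 27)^(1/3))/18) + a^3/2 + 39*a^2/4 + 81*a/2


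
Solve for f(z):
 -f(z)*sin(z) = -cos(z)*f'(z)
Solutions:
 f(z) = C1/cos(z)


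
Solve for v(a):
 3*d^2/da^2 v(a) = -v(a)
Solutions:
 v(a) = C1*sin(sqrt(3)*a/3) + C2*cos(sqrt(3)*a/3)


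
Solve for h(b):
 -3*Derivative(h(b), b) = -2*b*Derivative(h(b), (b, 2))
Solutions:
 h(b) = C1 + C2*b^(5/2)


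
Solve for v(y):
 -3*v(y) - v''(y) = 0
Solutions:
 v(y) = C1*sin(sqrt(3)*y) + C2*cos(sqrt(3)*y)


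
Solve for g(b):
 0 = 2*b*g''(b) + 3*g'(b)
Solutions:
 g(b) = C1 + C2/sqrt(b)


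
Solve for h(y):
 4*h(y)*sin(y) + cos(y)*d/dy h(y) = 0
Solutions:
 h(y) = C1*cos(y)^4


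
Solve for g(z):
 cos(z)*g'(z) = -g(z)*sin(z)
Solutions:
 g(z) = C1*cos(z)


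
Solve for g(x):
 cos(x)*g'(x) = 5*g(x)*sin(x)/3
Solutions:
 g(x) = C1/cos(x)^(5/3)


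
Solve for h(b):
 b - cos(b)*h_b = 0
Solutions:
 h(b) = C1 + Integral(b/cos(b), b)


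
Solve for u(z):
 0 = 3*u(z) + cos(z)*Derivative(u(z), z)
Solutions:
 u(z) = C1*(sin(z) - 1)^(3/2)/(sin(z) + 1)^(3/2)


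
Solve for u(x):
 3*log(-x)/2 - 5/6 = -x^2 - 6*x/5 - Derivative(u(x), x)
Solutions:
 u(x) = C1 - x^3/3 - 3*x^2/5 - 3*x*log(-x)/2 + 7*x/3


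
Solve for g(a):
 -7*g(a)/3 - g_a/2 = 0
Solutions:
 g(a) = C1*exp(-14*a/3)


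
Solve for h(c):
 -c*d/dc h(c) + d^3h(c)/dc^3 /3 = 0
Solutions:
 h(c) = C1 + Integral(C2*airyai(3^(1/3)*c) + C3*airybi(3^(1/3)*c), c)


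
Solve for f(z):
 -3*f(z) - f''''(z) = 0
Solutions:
 f(z) = (C1*sin(sqrt(2)*3^(1/4)*z/2) + C2*cos(sqrt(2)*3^(1/4)*z/2))*exp(-sqrt(2)*3^(1/4)*z/2) + (C3*sin(sqrt(2)*3^(1/4)*z/2) + C4*cos(sqrt(2)*3^(1/4)*z/2))*exp(sqrt(2)*3^(1/4)*z/2)


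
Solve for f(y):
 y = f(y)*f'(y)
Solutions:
 f(y) = -sqrt(C1 + y^2)
 f(y) = sqrt(C1 + y^2)


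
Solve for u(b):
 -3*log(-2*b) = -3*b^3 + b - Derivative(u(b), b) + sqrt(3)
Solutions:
 u(b) = C1 - 3*b^4/4 + b^2/2 + 3*b*log(-b) + b*(-3 + sqrt(3) + 3*log(2))


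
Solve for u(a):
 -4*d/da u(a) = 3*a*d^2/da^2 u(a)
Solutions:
 u(a) = C1 + C2/a^(1/3)


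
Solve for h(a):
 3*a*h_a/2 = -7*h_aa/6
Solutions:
 h(a) = C1 + C2*erf(3*sqrt(14)*a/14)


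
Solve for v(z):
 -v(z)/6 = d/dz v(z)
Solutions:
 v(z) = C1*exp(-z/6)


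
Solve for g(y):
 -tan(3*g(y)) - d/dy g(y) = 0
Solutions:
 g(y) = -asin(C1*exp(-3*y))/3 + pi/3
 g(y) = asin(C1*exp(-3*y))/3


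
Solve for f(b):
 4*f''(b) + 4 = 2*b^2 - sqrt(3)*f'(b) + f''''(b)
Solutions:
 f(b) = C1 + C2*exp(-sqrt(3)*b) + C3*exp(b*(sqrt(3) + sqrt(7))/2) + C4*exp(b*(-sqrt(7) + sqrt(3))/2) + 2*sqrt(3)*b^3/9 - 8*b^2/3 + 52*sqrt(3)*b/9


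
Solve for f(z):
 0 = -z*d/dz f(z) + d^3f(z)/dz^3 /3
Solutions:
 f(z) = C1 + Integral(C2*airyai(3^(1/3)*z) + C3*airybi(3^(1/3)*z), z)


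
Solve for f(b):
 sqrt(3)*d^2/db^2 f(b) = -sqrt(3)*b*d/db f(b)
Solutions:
 f(b) = C1 + C2*erf(sqrt(2)*b/2)


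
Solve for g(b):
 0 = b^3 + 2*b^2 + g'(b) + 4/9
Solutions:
 g(b) = C1 - b^4/4 - 2*b^3/3 - 4*b/9


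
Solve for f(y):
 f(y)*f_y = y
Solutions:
 f(y) = -sqrt(C1 + y^2)
 f(y) = sqrt(C1 + y^2)


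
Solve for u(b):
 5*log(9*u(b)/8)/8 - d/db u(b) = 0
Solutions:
 8*Integral(1/(-log(_y) - 2*log(3) + 3*log(2)), (_y, u(b)))/5 = C1 - b


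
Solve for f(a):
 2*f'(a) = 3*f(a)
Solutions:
 f(a) = C1*exp(3*a/2)


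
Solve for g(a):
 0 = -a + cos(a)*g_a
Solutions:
 g(a) = C1 + Integral(a/cos(a), a)


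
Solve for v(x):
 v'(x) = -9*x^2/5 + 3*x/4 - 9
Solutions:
 v(x) = C1 - 3*x^3/5 + 3*x^2/8 - 9*x


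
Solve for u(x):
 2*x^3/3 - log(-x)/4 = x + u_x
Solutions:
 u(x) = C1 + x^4/6 - x^2/2 - x*log(-x)/4 + x/4


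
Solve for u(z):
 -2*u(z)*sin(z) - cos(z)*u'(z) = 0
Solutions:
 u(z) = C1*cos(z)^2


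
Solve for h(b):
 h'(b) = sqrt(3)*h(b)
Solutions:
 h(b) = C1*exp(sqrt(3)*b)


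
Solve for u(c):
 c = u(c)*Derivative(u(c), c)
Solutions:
 u(c) = -sqrt(C1 + c^2)
 u(c) = sqrt(C1 + c^2)


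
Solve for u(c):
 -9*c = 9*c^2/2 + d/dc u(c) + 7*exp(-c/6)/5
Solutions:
 u(c) = C1 - 3*c^3/2 - 9*c^2/2 + 42*exp(-c/6)/5


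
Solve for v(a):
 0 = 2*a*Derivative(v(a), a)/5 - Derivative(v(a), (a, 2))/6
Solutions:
 v(a) = C1 + C2*erfi(sqrt(30)*a/5)


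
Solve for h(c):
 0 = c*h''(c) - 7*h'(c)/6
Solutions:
 h(c) = C1 + C2*c^(13/6)


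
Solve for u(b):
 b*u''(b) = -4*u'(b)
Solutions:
 u(b) = C1 + C2/b^3


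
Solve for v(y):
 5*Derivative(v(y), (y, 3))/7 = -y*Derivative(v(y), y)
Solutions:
 v(y) = C1 + Integral(C2*airyai(-5^(2/3)*7^(1/3)*y/5) + C3*airybi(-5^(2/3)*7^(1/3)*y/5), y)


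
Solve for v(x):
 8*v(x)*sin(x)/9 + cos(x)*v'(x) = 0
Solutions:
 v(x) = C1*cos(x)^(8/9)


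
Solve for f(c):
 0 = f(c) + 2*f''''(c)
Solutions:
 f(c) = (C1*sin(2^(1/4)*c/2) + C2*cos(2^(1/4)*c/2))*exp(-2^(1/4)*c/2) + (C3*sin(2^(1/4)*c/2) + C4*cos(2^(1/4)*c/2))*exp(2^(1/4)*c/2)


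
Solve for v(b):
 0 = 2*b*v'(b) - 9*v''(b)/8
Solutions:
 v(b) = C1 + C2*erfi(2*sqrt(2)*b/3)


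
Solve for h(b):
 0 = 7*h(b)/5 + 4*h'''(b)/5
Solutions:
 h(b) = C3*exp(-14^(1/3)*b/2) + (C1*sin(14^(1/3)*sqrt(3)*b/4) + C2*cos(14^(1/3)*sqrt(3)*b/4))*exp(14^(1/3)*b/4)
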